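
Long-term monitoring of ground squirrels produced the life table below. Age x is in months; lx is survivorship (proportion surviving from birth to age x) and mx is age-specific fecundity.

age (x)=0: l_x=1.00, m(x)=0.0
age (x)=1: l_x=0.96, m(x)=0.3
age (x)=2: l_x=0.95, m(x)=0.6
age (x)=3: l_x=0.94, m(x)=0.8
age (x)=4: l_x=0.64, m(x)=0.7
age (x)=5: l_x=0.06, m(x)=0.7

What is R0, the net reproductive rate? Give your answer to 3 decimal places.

lx·mx by age: 0, 0.288, 0.57, 0.752, 0.448, 0.042
R0 = Σ lx·mx = 2.1 → 2.100

2.100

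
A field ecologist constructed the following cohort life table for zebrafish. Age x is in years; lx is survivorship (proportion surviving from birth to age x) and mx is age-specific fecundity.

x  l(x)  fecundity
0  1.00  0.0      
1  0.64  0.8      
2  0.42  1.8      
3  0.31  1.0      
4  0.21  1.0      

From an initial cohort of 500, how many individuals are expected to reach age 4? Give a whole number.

Expected survivors = N0 · l_4 = 500 × 0.21 = 105 → 105

105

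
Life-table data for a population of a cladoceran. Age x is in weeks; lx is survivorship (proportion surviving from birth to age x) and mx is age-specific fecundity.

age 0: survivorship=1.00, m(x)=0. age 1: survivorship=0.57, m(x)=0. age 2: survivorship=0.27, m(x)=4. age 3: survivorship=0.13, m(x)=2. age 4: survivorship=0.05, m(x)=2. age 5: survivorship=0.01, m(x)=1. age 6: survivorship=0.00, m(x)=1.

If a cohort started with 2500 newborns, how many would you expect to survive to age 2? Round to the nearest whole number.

675

Expected survivors = N0 · l_2 = 2500 × 0.27 = 675 → 675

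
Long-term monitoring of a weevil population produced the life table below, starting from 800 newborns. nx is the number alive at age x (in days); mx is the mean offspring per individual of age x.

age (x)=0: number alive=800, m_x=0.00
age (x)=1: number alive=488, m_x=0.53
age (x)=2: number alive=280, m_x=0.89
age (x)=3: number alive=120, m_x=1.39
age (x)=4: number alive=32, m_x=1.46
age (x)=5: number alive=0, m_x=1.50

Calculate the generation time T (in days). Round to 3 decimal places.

lx = nx/n0 = nx/800: 1, 0.61, 0.35, 0.15, 0.04, 0
lx·mx: 0, 0.3233, 0.3115, 0.2085, 0.0584, 0 → R0 = 0.9017
x·lx·mx: 0, 0.3233, 0.623, 0.6255, 0.2336, 0 → Σ = 1.8054
T = 1.8054 / 0.9017 = 2.002218… → 2.002

2.002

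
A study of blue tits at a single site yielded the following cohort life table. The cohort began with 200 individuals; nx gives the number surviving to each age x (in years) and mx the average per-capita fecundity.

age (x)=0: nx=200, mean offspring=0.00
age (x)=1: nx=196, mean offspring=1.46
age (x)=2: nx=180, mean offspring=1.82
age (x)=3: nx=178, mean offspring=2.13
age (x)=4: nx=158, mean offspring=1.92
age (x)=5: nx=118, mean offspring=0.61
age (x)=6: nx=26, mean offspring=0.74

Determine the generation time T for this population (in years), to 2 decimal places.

lx = nx/n0 = nx/200: 1, 0.98, 0.9, 0.89, 0.79, 0.59, 0.13
lx·mx: 0, 1.4308, 1.638, 1.8957, 1.5168, 0.3599, 0.0962 → R0 = 6.9374
x·lx·mx: 0, 1.4308, 3.276, 5.6871, 6.0672, 1.7995, 0.5772 → Σ = 18.8378
T = 18.8378 / 6.9374 = 2.715398… → 2.72

2.72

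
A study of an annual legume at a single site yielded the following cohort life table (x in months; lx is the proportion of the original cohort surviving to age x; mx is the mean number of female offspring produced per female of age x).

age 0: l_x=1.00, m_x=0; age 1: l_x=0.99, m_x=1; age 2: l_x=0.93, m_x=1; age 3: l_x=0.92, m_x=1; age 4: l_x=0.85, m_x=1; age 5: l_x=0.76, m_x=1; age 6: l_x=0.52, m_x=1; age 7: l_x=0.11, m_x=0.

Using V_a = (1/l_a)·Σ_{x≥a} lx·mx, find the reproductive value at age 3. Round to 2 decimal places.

3.32

lx·mx for x ≥ 3: 0.92, 0.85, 0.76, 0.52, 0 → sum = 3.05
V_3 = 3.05 / l_3 = 3.05 / 0.92 = 3.315217… → 3.32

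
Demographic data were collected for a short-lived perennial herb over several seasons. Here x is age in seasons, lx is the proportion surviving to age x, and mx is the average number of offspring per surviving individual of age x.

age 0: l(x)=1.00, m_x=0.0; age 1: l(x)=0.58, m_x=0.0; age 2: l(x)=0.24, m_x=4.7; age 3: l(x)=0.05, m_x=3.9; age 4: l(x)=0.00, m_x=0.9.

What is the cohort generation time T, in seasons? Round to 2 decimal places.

lx·mx: 0, 0, 1.128, 0.195, 0 → R0 = 1.323
x·lx·mx: 0, 0, 2.256, 0.585, 0 → Σ = 2.841
T = 2.841 / 1.323 = 2.147392… → 2.15

2.15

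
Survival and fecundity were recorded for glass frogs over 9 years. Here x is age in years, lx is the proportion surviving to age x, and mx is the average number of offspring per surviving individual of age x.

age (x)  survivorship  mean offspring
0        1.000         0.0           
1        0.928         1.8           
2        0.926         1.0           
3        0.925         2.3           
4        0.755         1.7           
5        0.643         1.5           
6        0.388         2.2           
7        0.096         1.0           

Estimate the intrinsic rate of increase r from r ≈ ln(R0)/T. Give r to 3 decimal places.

R0 = Σ lx·mx = 0 + 1.6704 + 0.926 + 2.1275 + 1.2835 + 0.9645 + 0.8536 + 0.096 = 7.9215
Σ x·lx·mx = 25.655; T = 25.655/7.9215 = 3.23865…
r ≈ ln(R0)/T = ln(7.9215)/3.23865… = 0.63902… → 0.639

0.639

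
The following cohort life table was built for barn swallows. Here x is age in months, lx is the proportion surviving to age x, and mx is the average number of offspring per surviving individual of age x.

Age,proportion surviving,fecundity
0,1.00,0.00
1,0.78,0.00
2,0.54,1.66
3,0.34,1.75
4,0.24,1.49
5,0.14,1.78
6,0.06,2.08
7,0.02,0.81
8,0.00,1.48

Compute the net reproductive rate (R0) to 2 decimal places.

lx·mx by age: 0, 0, 0.8964, 0.595, 0.3576, 0.2492, 0.1248, 0.0162, 0
R0 = Σ lx·mx = 2.2392 → 2.24

2.24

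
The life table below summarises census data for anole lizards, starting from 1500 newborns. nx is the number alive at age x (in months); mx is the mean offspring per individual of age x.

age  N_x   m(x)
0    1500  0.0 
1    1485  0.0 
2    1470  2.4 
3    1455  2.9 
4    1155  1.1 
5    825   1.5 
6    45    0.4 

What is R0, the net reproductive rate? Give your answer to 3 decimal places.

6.849

lx = nx/n0 = nx/1500: 1, 0.99, 0.98, 0.97, 0.77, 0.55, 0.03
lx·mx by age: 0, 0, 2.352, 2.813, 0.847, 0.825, 0.012
R0 = Σ lx·mx = 6.849 → 6.849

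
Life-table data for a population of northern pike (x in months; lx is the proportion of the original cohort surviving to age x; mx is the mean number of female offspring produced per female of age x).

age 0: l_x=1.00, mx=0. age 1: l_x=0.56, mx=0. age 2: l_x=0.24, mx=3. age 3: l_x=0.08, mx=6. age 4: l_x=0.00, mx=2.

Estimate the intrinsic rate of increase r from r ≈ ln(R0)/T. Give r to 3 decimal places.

R0 = Σ lx·mx = 0 + 0 + 0.72 + 0.48 + 0 = 1.2
Σ x·lx·mx = 2.88; T = 2.88/1.2 = 2.4
r ≈ ln(R0)/T = ln(1.2)/2.4 = 0.07597… → 0.076

0.076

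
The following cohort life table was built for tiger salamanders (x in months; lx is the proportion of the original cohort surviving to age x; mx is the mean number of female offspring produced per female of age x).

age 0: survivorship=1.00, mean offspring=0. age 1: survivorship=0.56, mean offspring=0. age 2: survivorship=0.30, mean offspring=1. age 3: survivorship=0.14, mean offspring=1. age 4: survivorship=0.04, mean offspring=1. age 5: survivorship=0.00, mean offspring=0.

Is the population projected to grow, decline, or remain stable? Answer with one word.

R0 = Σ lx·mx = 0 + 0 + 0.3 + 0.14 + 0.04 + 0 = 0.48
R0 < 1, so the population is declining.

declining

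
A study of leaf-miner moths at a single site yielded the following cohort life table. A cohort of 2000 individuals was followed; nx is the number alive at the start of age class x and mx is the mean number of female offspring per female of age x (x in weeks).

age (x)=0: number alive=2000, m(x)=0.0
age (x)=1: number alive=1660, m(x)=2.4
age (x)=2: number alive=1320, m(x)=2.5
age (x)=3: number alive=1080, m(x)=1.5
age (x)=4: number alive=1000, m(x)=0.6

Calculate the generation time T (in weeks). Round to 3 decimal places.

1.878

lx = nx/n0 = nx/2000: 1, 0.83, 0.66, 0.54, 0.5
lx·mx: 0, 1.992, 1.65, 0.81, 0.3 → R0 = 4.752
x·lx·mx: 0, 1.992, 3.3, 2.43, 1.2 → Σ = 8.922
T = 8.922 / 4.752 = 1.877525… → 1.878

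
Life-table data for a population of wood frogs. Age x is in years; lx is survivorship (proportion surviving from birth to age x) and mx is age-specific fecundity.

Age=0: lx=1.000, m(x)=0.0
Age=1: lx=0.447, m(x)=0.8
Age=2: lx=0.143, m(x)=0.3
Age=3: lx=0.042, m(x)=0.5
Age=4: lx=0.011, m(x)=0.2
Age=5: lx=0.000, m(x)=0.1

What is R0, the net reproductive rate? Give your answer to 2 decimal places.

lx·mx by age: 0, 0.3576, 0.0429, 0.021, 0.0022, 0
R0 = Σ lx·mx = 0.4237 → 0.42

0.42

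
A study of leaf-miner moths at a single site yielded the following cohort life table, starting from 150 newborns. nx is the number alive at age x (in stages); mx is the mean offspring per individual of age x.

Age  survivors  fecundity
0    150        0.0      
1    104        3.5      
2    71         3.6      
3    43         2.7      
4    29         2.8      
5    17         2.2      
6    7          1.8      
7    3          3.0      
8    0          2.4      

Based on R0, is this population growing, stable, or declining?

growing

lx = nx/n0 = nx/150: 1, 0.69333…, 0.47333…, 0.28667…, 0.19333…, 0.11333…, 0.04667…, 0.02, 0
R0 = Σ lx·mx = 0 + 2.426667… + 1.704… + 0.774… + 0.541333… + 0.249333… + 0.084… + 0.06 + 0 = 5.839333…
R0 > 1, so the population is growing.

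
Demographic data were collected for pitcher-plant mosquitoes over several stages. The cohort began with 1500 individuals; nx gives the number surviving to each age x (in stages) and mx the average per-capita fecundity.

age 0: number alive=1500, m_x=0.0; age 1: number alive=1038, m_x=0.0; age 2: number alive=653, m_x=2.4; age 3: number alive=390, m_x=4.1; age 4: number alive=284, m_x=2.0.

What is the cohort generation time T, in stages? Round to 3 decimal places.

2.732

lx = nx/n0 = nx/1500: 1, 0.692, 0.43533…, 0.26, 0.18933…
lx·mx: 0, 0, 1.0448…, 1.066, 0.378667… → R0 = 2.489467…
x·lx·mx: 0, 0, 2.0896…, 3.198, 1.514667… → Σ = 6.802267…
T = 6.802267… / 2.489467… = 2.732419… → 2.732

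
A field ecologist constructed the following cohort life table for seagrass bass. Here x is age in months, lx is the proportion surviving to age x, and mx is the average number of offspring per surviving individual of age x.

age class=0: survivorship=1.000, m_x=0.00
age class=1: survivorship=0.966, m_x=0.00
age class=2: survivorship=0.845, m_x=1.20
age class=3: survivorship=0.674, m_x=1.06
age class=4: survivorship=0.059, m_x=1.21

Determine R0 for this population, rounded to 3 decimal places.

1.800

lx·mx by age: 0, 0, 1.014, 0.71444, 0.07139
R0 = Σ lx·mx = 1.79983 → 1.800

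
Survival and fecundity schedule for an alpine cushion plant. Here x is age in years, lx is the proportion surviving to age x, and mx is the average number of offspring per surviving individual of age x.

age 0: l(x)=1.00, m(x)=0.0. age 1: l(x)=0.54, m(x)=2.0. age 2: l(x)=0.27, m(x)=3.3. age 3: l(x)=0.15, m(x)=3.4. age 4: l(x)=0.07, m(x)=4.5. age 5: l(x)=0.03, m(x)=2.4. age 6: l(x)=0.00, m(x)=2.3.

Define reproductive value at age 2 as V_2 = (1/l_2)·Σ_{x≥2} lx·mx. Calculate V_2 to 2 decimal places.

lx·mx for x ≥ 2: 0.891, 0.51, 0.315, 0.072, 0 → sum = 1.788
V_2 = 1.788 / l_2 = 1.788 / 0.27 = 6.622222… → 6.62

6.62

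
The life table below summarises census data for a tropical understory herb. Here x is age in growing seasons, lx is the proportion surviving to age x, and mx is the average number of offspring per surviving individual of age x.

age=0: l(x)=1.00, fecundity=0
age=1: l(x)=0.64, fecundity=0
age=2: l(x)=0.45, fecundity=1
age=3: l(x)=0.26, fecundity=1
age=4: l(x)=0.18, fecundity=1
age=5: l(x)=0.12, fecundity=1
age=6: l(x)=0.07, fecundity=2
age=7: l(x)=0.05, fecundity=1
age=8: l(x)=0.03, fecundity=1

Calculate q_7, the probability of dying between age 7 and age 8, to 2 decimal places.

q_7 = (l_7 − l_8) / l_7 = (0.05 − 0.03) / 0.05
     = 0.02 / 0.05 = 0.4 → 0.40

0.40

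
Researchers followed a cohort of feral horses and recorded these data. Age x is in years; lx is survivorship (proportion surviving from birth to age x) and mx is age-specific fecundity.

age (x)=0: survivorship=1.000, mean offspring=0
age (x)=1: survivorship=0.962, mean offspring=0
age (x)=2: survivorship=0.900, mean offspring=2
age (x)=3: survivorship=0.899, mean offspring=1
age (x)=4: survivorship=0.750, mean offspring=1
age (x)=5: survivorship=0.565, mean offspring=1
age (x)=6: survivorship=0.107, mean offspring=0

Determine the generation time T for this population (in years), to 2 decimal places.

lx·mx: 0, 0, 1.8, 0.899, 0.75, 0.565, 0 → R0 = 4.014
x·lx·mx: 0, 0, 3.6, 2.697, 3, 2.825, 0 → Σ = 12.122
T = 12.122 / 4.014 = 3.01993… → 3.02

3.02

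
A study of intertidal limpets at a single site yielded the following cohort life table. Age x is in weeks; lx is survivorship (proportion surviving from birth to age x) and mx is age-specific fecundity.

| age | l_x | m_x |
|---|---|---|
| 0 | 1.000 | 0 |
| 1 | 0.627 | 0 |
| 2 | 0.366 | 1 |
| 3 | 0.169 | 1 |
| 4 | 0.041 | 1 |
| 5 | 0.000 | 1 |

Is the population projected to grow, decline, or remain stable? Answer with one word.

declining

R0 = Σ lx·mx = 0 + 0 + 0.366 + 0.169 + 0.041 + 0 = 0.576
R0 < 1, so the population is declining.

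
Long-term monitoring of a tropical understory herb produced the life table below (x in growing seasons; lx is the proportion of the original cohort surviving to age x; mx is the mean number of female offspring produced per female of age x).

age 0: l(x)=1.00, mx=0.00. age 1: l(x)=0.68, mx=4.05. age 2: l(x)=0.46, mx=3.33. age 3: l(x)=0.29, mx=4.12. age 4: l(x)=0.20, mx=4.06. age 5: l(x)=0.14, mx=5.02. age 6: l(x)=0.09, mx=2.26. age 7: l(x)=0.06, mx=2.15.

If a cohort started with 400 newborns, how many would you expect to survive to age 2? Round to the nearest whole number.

Expected survivors = N0 · l_2 = 400 × 0.46 = 184 → 184

184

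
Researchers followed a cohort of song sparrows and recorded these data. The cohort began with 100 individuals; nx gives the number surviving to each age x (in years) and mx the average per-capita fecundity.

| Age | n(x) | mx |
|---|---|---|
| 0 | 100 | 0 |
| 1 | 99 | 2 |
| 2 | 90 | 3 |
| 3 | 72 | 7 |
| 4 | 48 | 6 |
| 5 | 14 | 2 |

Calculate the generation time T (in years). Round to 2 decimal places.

2.75

lx = nx/n0 = nx/100: 1, 0.99, 0.9, 0.72, 0.48, 0.14
lx·mx: 0, 1.98, 2.7, 5.04, 2.88, 0.28 → R0 = 12.88
x·lx·mx: 0, 1.98, 5.4, 15.12, 11.52, 1.4 → Σ = 35.42
T = 35.42 / 12.88 = 2.75 → 2.75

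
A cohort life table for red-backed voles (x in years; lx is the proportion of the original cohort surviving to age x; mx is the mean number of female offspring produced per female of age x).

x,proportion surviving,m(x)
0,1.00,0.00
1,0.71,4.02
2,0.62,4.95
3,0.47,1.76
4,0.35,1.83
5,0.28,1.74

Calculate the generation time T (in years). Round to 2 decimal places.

lx·mx: 0, 2.8542, 3.069, 0.8272, 0.6405, 0.4872 → R0 = 7.8781
x·lx·mx: 0, 2.8542, 6.138, 2.4816, 2.562, 2.436 → Σ = 16.4718
T = 16.4718 / 7.8781 = 2.090834… → 2.09

2.09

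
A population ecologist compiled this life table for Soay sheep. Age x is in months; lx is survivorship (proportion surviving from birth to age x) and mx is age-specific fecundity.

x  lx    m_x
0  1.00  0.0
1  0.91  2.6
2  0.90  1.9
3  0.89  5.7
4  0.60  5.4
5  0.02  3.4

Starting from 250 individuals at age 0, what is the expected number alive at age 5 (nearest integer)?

5

Expected survivors = N0 · l_5 = 250 × 0.02 = 5 → 5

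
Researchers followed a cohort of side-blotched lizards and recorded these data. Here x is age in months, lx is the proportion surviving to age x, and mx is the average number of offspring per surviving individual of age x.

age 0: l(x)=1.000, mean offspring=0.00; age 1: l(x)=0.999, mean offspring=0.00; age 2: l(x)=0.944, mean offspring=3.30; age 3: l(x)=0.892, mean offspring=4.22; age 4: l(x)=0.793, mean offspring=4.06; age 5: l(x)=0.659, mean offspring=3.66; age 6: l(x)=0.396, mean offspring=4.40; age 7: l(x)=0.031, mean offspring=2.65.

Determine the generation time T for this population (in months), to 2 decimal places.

3.73

lx·mx: 0, 0, 3.1152, 3.76424, 3.21958, 2.41194, 1.7424, 0.08215 → R0 = 14.33551
x·lx·mx: 0, 0, 6.2304, 11.29272, 12.87832, 12.0597, 10.4544, 0.57505 → Σ = 53.49059
T = 53.49059 / 14.33551 = 3.731335… → 3.73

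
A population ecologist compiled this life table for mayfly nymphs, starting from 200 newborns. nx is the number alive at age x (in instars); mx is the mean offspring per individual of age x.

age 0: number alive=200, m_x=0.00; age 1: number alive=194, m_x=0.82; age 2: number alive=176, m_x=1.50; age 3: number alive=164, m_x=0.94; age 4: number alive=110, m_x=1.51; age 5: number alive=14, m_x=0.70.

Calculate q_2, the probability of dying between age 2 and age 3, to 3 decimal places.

0.068

lx = nx/n0 = nx/200: 1, 0.97, 0.88, 0.82, 0.55, 0.07
q_2 = (l_2 − l_3) / l_2 = (0.88 − 0.82) / 0.88
     = 0.06 / 0.88 = 0.068182… → 0.068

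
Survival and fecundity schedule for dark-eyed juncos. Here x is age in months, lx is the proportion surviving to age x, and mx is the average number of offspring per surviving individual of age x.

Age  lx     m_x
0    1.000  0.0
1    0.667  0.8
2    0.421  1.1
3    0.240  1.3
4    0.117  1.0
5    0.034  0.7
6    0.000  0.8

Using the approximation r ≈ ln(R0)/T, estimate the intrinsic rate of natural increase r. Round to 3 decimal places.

0.180

R0 = Σ lx·mx = 0 + 0.5336 + 0.4631 + 0.312 + 0.117 + 0.0238 + 0 = 1.4495
Σ x·lx·mx = 2.9828; T = 2.9828/1.4495 = 2.05781…
r ≈ ln(R0)/T = ln(1.4495)/2.05781… = 0.18039… → 0.180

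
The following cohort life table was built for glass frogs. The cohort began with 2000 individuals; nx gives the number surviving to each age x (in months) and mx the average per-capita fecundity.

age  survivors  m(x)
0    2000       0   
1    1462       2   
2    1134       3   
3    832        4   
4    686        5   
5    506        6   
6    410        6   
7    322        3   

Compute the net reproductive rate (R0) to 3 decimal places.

9.773

lx = nx/n0 = nx/2000: 1, 0.731, 0.567, 0.416, 0.343, 0.253, 0.205, 0.161
lx·mx by age: 0, 1.462, 1.701, 1.664, 1.715, 1.518, 1.23, 0.483
R0 = Σ lx·mx = 9.773 → 9.773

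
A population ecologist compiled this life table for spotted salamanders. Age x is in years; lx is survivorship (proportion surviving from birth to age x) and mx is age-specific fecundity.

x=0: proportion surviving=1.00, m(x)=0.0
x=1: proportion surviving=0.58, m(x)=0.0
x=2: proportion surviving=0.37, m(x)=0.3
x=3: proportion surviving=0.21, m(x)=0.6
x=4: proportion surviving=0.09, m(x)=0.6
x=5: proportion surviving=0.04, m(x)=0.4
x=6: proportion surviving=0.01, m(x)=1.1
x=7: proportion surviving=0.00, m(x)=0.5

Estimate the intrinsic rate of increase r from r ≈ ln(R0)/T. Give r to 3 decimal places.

R0 = Σ lx·mx = 0 + 0 + 0.111 + 0.126 + 0.054 + 0.016 + 0.011 + 0 = 0.318
Σ x·lx·mx = 0.962; T = 0.962/0.318 = 3.02516…
r ≈ ln(R0)/T = ln(0.318)/3.02516… = -0.37873… → -0.379

-0.379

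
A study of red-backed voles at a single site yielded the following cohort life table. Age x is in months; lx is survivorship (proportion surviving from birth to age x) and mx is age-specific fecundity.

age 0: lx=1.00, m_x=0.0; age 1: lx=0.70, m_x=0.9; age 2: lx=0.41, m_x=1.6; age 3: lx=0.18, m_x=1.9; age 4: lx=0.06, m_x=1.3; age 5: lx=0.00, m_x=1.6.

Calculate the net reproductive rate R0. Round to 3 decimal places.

lx·mx by age: 0, 0.63, 0.656, 0.342, 0.078, 0
R0 = Σ lx·mx = 1.706 → 1.706

1.706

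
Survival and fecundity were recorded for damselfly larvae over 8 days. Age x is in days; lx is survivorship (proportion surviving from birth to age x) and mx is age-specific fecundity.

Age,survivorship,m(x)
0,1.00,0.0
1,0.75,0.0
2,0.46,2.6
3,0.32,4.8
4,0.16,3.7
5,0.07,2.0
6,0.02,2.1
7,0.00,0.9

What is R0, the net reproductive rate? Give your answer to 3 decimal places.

3.506

lx·mx by age: 0, 0, 1.196, 1.536, 0.592, 0.14, 0.042, 0
R0 = Σ lx·mx = 3.506 → 3.506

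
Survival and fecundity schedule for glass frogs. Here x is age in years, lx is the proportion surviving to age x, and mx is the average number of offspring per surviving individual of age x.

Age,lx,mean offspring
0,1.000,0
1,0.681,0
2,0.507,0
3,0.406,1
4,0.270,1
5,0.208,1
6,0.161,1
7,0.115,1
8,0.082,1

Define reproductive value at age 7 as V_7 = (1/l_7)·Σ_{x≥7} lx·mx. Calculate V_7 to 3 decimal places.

lx·mx for x ≥ 7: 0.115, 0.082 → sum = 0.197
V_7 = 0.197 / l_7 = 0.197 / 0.115 = 1.713043… → 1.713

1.713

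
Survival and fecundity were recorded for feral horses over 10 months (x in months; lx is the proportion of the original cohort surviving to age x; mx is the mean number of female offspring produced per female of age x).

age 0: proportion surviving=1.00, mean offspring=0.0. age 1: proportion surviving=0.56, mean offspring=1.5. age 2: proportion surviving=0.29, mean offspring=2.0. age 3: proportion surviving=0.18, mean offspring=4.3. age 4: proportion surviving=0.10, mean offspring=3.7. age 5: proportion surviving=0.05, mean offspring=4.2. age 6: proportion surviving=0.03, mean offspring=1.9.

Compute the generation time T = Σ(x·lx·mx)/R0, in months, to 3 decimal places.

2.541

lx·mx: 0, 0.84, 0.58, 0.774, 0.37, 0.21, 0.057 → R0 = 2.831
x·lx·mx: 0, 0.84, 1.16, 2.322, 1.48, 1.05, 0.342 → Σ = 7.194
T = 7.194 / 2.831 = 2.541152… → 2.541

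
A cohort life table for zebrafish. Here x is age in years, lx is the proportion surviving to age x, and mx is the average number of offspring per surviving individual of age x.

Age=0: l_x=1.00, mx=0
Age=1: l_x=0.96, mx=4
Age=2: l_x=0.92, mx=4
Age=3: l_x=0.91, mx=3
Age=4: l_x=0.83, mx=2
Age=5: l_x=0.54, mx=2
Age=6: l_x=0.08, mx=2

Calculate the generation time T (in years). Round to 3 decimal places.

2.463

lx·mx: 0, 3.84, 3.68, 2.73, 1.66, 1.08, 0.16 → R0 = 13.15
x·lx·mx: 0, 3.84, 7.36, 8.19, 6.64, 5.4, 0.96 → Σ = 32.39
T = 32.39 / 13.15 = 2.463118… → 2.463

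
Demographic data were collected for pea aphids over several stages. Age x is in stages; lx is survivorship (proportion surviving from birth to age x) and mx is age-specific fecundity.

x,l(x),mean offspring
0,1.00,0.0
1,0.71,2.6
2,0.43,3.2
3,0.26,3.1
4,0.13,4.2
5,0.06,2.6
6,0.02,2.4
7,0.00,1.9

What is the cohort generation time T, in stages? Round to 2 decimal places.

lx·mx: 0, 1.846, 1.376, 0.806, 0.546, 0.156, 0.048, 0 → R0 = 4.778
x·lx·mx: 0, 1.846, 2.752, 2.418, 2.184, 0.78, 0.288, 0 → Σ = 10.268
T = 10.268 / 4.778 = 2.149016… → 2.15

2.15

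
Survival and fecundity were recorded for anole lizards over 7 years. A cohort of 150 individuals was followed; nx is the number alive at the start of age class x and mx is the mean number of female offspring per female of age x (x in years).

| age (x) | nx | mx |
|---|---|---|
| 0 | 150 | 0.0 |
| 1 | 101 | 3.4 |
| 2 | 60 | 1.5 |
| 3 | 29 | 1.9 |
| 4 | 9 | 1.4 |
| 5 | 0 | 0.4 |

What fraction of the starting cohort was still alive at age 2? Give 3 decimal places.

0.400

l_2 = n_2/n_0 = 60/150 = 0.4 → 0.400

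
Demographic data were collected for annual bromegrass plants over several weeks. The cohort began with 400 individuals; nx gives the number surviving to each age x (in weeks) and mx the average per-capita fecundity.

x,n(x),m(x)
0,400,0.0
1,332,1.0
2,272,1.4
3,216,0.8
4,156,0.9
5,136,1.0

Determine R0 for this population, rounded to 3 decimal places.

2.905

lx = nx/n0 = nx/400: 1, 0.83, 0.68, 0.54, 0.39, 0.34
lx·mx by age: 0, 0.83, 0.952, 0.432, 0.351, 0.34
R0 = Σ lx·mx = 2.905 → 2.905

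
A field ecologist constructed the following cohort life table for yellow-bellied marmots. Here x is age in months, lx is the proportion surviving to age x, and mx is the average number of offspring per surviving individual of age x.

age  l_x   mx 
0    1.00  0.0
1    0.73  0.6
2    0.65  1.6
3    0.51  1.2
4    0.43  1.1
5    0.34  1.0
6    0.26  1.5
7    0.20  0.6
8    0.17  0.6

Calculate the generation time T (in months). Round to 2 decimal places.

3.40

lx·mx: 0, 0.438, 1.04, 0.612, 0.473, 0.34, 0.39, 0.12, 0.102 → R0 = 3.515
x·lx·mx: 0, 0.438, 2.08, 1.836, 1.892, 1.7, 2.34, 0.84, 0.816 → Σ = 11.942
T = 11.942 / 3.515 = 3.39744… → 3.40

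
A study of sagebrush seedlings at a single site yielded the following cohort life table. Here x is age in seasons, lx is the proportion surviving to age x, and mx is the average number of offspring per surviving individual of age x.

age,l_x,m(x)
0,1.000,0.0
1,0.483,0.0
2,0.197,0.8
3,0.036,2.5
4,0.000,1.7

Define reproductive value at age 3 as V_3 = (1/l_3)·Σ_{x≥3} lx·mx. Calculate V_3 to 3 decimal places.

lx·mx for x ≥ 3: 0.09, 0 → sum = 0.09
V_3 = 0.09 / l_3 = 0.09 / 0.036 = 2.5 → 2.500

2.500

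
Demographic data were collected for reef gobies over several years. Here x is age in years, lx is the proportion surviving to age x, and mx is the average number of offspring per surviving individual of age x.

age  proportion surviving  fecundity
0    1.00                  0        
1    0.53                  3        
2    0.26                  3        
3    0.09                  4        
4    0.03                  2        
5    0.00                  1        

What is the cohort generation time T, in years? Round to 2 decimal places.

1.60

lx·mx: 0, 1.59, 0.78, 0.36, 0.06, 0 → R0 = 2.79
x·lx·mx: 0, 1.59, 1.56, 1.08, 0.24, 0 → Σ = 4.47
T = 4.47 / 2.79 = 1.602151… → 1.60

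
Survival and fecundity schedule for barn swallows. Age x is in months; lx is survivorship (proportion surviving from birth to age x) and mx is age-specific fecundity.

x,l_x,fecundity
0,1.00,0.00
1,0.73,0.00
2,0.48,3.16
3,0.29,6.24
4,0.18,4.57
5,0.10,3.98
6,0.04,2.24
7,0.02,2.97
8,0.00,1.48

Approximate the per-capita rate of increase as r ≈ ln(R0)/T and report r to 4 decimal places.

0.4942

R0 = Σ lx·mx = 0 + 0 + 1.5168 + 1.8096 + 0.8226 + 0.398 + 0.0896 + 0.0594 + 0 = 4.696
Σ x·lx·mx = 14.6962; T = 14.6962/4.696 = 3.12951…
r ≈ ln(R0)/T = ln(4.696)/3.12951… = 0.494234… → 0.4942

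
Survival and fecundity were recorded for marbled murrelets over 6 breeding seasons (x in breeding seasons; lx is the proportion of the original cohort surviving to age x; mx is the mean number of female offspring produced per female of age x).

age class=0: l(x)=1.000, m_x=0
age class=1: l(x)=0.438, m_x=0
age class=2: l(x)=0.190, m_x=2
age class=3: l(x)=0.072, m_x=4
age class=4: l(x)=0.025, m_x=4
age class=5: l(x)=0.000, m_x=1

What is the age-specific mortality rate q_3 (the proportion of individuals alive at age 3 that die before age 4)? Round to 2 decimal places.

0.65

q_3 = (l_3 − l_4) / l_3 = (0.072 − 0.025) / 0.072
     = 0.047 / 0.072 = 0.652778… → 0.65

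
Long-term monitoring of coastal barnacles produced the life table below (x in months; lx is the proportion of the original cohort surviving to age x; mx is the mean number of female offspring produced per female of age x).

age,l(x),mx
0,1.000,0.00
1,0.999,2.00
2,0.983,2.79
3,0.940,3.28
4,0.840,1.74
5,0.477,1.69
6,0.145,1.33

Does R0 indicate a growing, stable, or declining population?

growing

R0 = Σ lx·mx = 0 + 1.998 + 2.74257 + 3.0832 + 1.4616 + 0.80613 + 0.19285 = 10.28435
R0 > 1, so the population is growing.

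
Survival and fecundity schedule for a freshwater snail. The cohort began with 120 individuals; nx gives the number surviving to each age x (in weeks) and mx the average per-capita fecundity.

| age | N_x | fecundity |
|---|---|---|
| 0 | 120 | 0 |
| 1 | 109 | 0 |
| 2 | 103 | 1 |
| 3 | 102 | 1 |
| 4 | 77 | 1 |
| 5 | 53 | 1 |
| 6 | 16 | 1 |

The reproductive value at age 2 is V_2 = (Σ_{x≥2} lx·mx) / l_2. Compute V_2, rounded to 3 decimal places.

lx = nx/n0 = nx/120: 1, 0.90833…, 0.85833…, 0.85, 0.64167…, 0.44167…, 0.13333…
lx·mx for x ≥ 2: 0.858333…, 0.85, 0.641667…, 0.441667…, 0.133333… → sum = 2.925…
V_2 = 2.925… / l_2 = 2.925… / 0.858333… = 3.407767… → 3.408

3.408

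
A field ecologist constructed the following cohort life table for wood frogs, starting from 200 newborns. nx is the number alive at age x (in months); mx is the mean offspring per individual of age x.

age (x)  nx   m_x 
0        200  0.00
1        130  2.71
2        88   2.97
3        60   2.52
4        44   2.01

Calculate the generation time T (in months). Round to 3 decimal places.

1.972

lx = nx/n0 = nx/200: 1, 0.65, 0.44, 0.3, 0.22
lx·mx: 0, 1.7615, 1.3068, 0.756, 0.4422 → R0 = 4.2665
x·lx·mx: 0, 1.7615, 2.6136, 2.268, 1.7688 → Σ = 8.4119
T = 8.4119 / 4.2665 = 1.971616… → 1.972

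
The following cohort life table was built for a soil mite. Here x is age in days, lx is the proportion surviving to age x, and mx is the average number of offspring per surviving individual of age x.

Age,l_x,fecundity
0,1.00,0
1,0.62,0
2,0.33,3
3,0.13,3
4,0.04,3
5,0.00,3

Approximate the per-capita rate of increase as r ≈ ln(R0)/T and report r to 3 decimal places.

0.168

R0 = Σ lx·mx = 0 + 0 + 0.99 + 0.39 + 0.12 + 0 = 1.5
Σ x·lx·mx = 3.63; T = 3.63/1.5 = 2.42
r ≈ ln(R0)/T = ln(1.5)/2.42 = 0.16755… → 0.168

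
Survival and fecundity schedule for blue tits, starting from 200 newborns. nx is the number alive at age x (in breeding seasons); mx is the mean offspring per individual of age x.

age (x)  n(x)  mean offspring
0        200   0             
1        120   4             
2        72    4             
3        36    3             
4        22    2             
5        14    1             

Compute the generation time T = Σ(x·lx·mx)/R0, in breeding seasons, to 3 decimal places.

1.741

lx = nx/n0 = nx/200: 1, 0.6, 0.36, 0.18, 0.11, 0.07
lx·mx: 0, 2.4, 1.44, 0.54, 0.22, 0.07 → R0 = 4.67
x·lx·mx: 0, 2.4, 2.88, 1.62, 0.88, 0.35 → Σ = 8.13
T = 8.13 / 4.67 = 1.740899… → 1.741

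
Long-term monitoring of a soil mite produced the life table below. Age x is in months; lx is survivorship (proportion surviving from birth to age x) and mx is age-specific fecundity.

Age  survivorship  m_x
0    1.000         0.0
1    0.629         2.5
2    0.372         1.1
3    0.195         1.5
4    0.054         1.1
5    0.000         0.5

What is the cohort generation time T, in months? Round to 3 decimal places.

1.502

lx·mx: 0, 1.5725, 0.4092, 0.2925, 0.0594, 0 → R0 = 2.3336
x·lx·mx: 0, 1.5725, 0.8184, 0.8775, 0.2376, 0 → Σ = 3.506
T = 3.506 / 2.3336 = 1.5024… → 1.502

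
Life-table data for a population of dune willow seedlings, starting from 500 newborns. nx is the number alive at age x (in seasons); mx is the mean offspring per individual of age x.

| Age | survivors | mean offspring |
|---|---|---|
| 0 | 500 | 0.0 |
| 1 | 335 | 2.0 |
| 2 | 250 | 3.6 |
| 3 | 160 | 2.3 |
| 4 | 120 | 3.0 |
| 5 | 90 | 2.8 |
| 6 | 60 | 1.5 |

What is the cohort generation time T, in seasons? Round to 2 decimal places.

lx = nx/n0 = nx/500: 1, 0.67, 0.5, 0.32, 0.24, 0.18, 0.12
lx·mx: 0, 1.34, 1.8, 0.736, 0.72, 0.504, 0.18 → R0 = 5.28
x·lx·mx: 0, 1.34, 3.6, 2.208, 2.88, 2.52, 1.08 → Σ = 13.628
T = 13.628 / 5.28 = 2.581061… → 2.58

2.58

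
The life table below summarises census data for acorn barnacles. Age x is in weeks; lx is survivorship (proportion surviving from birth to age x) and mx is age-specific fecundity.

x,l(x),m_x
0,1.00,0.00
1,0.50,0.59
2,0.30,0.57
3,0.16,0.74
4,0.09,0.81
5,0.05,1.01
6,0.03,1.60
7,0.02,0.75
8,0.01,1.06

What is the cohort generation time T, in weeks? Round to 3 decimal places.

lx·mx: 0, 0.295, 0.171, 0.1184, 0.0729, 0.0505, 0.048, 0.015, 0.0106 → R0 = 0.7814
x·lx·mx: 0, 0.295, 0.342, 0.3552, 0.2916, 0.2525, 0.288, 0.105, 0.0848 → Σ = 2.0141
T = 2.0141 / 0.7814 = 2.577553… → 2.578

2.578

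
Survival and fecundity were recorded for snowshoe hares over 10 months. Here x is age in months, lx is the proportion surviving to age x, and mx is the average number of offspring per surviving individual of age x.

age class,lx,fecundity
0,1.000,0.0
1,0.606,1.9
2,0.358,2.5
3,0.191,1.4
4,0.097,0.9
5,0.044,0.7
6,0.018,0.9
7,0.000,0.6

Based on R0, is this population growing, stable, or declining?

growing

R0 = Σ lx·mx = 0 + 1.1514 + 0.895 + 0.2674 + 0.0873 + 0.0308 + 0.0162 + 0 = 2.4481
R0 > 1, so the population is growing.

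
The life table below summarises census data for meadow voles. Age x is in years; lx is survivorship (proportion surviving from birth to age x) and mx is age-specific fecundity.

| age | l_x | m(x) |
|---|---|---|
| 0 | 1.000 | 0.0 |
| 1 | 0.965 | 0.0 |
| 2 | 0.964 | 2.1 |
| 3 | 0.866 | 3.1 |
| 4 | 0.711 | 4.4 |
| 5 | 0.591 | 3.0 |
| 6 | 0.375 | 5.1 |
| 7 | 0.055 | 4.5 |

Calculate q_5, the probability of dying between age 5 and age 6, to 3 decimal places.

q_5 = (l_5 − l_6) / l_5 = (0.591 − 0.375) / 0.591
     = 0.216 / 0.591 = 0.365482… → 0.365

0.365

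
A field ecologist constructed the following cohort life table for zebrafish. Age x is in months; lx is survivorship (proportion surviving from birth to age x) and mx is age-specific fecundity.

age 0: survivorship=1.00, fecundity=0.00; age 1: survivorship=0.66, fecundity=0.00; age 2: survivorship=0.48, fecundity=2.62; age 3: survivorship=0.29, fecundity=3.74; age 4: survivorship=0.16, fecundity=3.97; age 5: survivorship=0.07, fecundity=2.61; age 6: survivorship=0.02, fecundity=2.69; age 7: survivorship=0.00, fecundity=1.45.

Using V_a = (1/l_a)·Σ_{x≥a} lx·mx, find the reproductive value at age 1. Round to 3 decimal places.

4.870

lx·mx for x ≥ 1: 0, 1.2576, 1.0846, 0.6352, 0.1827, 0.0538, 0 → sum = 3.2139
V_1 = 3.2139 / l_1 = 3.2139 / 0.66 = 4.869545… → 4.870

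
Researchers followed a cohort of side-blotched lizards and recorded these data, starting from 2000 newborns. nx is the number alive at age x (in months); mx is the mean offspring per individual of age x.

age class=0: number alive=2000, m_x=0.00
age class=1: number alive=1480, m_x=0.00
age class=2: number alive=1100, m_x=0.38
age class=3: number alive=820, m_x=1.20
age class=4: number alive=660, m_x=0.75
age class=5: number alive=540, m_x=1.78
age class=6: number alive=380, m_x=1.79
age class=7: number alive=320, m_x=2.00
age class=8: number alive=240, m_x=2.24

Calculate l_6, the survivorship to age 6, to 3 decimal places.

0.190

l_6 = n_6/n_0 = 380/2000 = 0.19 → 0.190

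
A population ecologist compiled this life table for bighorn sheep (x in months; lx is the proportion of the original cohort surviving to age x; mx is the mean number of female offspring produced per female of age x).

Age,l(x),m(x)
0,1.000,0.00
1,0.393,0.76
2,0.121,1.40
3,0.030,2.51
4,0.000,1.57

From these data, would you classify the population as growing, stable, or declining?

R0 = Σ lx·mx = 0 + 0.29868 + 0.1694 + 0.0753 + 0 = 0.54338
R0 < 1, so the population is declining.

declining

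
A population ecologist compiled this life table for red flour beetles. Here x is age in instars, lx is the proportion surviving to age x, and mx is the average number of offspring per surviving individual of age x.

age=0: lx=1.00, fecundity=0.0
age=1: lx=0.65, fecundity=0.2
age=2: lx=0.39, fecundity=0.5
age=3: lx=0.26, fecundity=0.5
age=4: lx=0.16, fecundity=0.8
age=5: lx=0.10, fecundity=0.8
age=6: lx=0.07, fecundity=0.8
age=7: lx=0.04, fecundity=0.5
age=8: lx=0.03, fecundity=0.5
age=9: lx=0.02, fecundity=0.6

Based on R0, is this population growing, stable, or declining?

R0 = Σ lx·mx = 0 + 0.13 + 0.195 + 0.13 + 0.128 + 0.08 + 0.056 + 0.02 + 0.015 + 0.012 = 0.766
R0 < 1, so the population is declining.

declining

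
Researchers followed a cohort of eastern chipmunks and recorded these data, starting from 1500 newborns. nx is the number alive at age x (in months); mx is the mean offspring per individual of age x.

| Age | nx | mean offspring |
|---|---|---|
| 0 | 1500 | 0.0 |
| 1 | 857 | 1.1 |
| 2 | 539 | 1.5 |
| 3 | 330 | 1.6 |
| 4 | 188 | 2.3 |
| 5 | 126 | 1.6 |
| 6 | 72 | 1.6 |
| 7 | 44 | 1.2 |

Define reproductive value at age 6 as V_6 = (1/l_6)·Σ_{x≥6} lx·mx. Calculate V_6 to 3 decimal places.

2.333

lx = nx/n0 = nx/1500: 1, 0.57133…, 0.35933…, 0.22, 0.12533…, 0.084, 0.048, 0.02933…
lx·mx for x ≥ 6: 0.0768, 0.0352… → sum = 0.112…
V_6 = 0.112… / l_6 = 0.112… / 0.048 = 2.333333… → 2.333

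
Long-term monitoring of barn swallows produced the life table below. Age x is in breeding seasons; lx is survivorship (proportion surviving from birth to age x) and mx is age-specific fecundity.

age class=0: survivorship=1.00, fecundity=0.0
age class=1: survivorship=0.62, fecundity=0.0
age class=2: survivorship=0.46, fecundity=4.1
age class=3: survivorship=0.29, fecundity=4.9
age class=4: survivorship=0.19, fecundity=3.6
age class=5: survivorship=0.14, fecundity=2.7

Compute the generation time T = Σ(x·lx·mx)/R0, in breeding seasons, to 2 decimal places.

lx·mx: 0, 0, 1.886, 1.421, 0.684, 0.378 → R0 = 4.369
x·lx·mx: 0, 0, 3.772, 4.263, 2.736, 1.89 → Σ = 12.661
T = 12.661 / 4.369 = 2.897917… → 2.90

2.90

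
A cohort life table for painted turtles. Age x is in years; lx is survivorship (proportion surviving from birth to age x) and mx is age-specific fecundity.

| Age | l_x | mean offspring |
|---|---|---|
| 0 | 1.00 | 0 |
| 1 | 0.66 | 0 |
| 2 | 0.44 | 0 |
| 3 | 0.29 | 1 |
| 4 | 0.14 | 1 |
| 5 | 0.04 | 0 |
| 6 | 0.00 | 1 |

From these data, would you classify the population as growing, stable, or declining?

R0 = Σ lx·mx = 0 + 0 + 0 + 0.29 + 0.14 + 0 + 0 = 0.43
R0 < 1, so the population is declining.

declining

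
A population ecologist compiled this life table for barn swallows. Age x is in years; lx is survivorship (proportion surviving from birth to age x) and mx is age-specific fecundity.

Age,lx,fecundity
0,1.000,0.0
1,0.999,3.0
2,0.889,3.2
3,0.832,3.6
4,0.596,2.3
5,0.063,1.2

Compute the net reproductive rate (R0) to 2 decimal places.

10.28

lx·mx by age: 0, 2.997, 2.8448, 2.9952, 1.3708, 0.0756
R0 = Σ lx·mx = 10.2834 → 10.28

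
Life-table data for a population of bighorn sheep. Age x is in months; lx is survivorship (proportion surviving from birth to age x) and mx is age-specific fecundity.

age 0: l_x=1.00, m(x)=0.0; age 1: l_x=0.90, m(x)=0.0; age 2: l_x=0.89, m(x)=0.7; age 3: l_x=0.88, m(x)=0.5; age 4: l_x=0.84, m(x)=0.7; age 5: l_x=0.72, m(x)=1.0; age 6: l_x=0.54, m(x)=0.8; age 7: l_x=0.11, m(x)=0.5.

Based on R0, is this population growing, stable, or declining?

growing

R0 = Σ lx·mx = 0 + 0 + 0.623 + 0.44 + 0.588 + 0.72 + 0.432 + 0.055 = 2.858
R0 > 1, so the population is growing.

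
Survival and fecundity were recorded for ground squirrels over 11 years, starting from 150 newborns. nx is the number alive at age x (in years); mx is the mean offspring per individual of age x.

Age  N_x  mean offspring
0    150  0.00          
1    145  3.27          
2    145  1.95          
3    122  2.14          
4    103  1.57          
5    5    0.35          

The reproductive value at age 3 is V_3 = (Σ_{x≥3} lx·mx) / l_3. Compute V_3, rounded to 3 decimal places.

lx = nx/n0 = nx/150: 1, 0.96667…, 0.96667…, 0.81333…, 0.68667…, 0.03333…
lx·mx for x ≥ 3: 1.740533…, 1.078067…, 0.011667… → sum = 2.830267…
V_3 = 2.830267… / l_3 = 2.830267… / 0.813333… = 3.479836… → 3.480

3.480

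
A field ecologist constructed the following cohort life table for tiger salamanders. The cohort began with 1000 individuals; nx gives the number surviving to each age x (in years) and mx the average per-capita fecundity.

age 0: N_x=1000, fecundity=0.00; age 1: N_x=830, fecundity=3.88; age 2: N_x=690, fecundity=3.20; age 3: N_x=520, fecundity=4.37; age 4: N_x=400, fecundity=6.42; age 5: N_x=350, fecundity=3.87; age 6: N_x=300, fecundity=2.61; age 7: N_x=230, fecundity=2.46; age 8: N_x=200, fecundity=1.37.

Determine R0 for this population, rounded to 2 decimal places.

13.25

lx = nx/n0 = nx/1000: 1, 0.83, 0.69, 0.52, 0.4, 0.35, 0.3, 0.23, 0.2
lx·mx by age: 0, 3.2204, 2.208, 2.2724, 2.568, 1.3545, 0.783, 0.5658, 0.274
R0 = Σ lx·mx = 13.2461 → 13.25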